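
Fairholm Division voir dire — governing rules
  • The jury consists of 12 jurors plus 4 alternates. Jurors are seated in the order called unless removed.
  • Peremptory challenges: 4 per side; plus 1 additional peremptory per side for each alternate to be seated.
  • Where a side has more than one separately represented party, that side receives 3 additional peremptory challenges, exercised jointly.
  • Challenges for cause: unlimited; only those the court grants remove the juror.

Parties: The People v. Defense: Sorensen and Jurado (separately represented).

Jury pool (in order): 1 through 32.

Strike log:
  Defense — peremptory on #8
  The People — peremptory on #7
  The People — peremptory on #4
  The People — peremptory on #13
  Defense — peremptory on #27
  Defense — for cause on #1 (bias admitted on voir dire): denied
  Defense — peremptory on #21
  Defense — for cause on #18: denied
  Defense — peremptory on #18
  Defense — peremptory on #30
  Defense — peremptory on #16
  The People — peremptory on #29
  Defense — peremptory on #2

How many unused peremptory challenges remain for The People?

4

The People allotment: 4 base + 1 × 4 alternates = 8.
The People peremptories used: #7, #4, #13, #29 — 4.
Remaining: 8 − 4 = 4.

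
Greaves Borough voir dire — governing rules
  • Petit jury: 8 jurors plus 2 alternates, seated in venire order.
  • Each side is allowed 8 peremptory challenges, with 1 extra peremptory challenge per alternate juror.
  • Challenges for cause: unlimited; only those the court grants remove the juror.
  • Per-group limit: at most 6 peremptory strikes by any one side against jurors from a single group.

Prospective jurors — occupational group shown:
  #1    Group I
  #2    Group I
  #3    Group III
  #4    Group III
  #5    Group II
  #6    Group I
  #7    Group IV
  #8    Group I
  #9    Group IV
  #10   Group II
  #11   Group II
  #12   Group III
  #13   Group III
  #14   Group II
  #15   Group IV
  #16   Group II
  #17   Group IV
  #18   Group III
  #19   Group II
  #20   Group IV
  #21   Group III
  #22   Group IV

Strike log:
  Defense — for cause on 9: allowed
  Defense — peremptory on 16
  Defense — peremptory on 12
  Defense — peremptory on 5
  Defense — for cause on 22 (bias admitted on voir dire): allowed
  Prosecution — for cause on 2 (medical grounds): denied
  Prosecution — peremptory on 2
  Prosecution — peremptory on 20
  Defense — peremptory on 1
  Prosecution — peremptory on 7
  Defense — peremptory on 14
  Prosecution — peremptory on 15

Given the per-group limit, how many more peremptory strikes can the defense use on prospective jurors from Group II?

3

Defense peremptories so far: #16, #12, #5, #1, #14 — 5 of 10 used, 5 left overall.
Against Group II: #16, #5, #14 — 3 used; per-group cap 6 leaves 3.
Binding limit: min(5, 3) = 3.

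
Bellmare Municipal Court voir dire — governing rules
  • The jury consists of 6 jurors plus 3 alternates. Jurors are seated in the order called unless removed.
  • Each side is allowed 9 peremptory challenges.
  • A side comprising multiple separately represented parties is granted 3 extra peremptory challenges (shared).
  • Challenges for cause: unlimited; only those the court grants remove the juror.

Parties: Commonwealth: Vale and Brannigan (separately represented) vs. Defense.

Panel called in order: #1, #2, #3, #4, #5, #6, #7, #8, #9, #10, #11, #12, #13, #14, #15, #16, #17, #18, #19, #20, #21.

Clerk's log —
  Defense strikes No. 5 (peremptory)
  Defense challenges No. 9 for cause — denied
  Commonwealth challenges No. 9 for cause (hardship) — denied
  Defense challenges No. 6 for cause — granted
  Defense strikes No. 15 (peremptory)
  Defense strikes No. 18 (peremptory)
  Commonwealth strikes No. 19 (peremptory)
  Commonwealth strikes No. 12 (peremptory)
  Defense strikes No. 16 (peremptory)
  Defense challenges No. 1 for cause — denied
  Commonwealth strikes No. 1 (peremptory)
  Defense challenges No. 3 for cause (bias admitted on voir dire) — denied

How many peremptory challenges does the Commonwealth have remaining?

Commonwealth allotment: 9 base + 3 multi-party = 12.
Commonwealth peremptories used: #19, #12, #1 — 3 (the for-cause on #9 doesn't count).
Remaining: 12 − 3 = 9.

9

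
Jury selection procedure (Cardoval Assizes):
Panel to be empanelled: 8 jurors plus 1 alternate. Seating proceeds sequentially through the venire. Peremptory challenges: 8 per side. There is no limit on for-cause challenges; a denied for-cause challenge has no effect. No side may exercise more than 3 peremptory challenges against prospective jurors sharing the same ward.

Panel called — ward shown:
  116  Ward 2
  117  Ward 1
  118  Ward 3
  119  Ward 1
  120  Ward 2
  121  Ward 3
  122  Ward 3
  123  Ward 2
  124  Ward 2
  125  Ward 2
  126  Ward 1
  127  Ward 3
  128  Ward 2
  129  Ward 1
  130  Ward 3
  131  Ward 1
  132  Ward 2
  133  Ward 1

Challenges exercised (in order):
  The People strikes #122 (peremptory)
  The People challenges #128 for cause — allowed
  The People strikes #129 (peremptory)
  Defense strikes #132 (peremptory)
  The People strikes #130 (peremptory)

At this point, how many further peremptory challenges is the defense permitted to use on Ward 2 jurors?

2

Defense peremptories so far: #132 — 1 of 8 used, 7 left overall.
Against Ward 2: #132 — 1 used; per-ward cap 3 leaves 2.
Binding limit: min(7, 2) = 2.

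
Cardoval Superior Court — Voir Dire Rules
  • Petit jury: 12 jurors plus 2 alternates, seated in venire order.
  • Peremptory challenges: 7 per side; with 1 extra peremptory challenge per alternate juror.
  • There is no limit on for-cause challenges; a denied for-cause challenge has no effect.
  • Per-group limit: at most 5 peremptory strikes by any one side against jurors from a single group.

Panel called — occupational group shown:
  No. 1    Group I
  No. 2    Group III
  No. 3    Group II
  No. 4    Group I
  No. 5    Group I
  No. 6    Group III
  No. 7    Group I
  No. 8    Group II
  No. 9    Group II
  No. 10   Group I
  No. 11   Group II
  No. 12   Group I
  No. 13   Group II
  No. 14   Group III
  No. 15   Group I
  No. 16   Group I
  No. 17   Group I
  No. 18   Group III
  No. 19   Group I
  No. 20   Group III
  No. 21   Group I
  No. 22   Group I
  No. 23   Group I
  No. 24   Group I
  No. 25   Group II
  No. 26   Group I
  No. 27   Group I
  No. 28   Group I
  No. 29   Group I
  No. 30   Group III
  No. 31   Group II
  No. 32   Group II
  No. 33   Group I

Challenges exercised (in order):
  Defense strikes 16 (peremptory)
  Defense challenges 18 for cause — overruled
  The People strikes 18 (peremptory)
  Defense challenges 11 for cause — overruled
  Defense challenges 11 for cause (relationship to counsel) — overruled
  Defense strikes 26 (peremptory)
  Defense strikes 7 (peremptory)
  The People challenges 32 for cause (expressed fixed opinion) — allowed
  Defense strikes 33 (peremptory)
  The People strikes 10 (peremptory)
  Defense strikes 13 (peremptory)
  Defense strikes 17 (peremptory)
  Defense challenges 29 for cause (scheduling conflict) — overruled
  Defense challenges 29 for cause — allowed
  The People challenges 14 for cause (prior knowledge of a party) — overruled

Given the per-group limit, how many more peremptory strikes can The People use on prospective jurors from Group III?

4

The People peremptories so far: #18, #10 — 2 of 9 used, 7 left overall.
Against Group III: #18 — 1 used; per-group cap 5 leaves 4.
Binding limit: min(7, 4) = 4.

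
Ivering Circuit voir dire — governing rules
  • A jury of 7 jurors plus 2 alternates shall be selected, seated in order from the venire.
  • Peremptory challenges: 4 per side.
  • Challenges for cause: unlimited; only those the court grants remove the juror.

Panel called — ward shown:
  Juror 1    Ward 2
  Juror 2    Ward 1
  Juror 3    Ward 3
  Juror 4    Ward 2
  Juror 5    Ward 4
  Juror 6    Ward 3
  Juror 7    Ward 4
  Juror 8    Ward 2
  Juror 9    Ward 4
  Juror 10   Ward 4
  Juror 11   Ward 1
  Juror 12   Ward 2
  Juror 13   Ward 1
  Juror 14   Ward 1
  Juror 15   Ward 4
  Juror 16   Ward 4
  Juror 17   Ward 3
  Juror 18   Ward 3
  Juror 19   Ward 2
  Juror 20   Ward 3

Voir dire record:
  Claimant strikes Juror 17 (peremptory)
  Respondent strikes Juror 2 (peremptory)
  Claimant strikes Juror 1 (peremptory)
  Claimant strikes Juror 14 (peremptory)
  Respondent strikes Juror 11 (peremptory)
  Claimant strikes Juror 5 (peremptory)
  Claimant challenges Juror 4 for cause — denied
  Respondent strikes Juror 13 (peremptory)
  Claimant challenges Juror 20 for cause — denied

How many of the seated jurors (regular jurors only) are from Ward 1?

0

Removed: #1, #2, #5, #11, #13, #14, #17.
Seated jurors 1–7: #3, #4, #6, #7, #8, #9, #10 (alternates #12, #15 not counted).
None of those are in Ward 1 → 0.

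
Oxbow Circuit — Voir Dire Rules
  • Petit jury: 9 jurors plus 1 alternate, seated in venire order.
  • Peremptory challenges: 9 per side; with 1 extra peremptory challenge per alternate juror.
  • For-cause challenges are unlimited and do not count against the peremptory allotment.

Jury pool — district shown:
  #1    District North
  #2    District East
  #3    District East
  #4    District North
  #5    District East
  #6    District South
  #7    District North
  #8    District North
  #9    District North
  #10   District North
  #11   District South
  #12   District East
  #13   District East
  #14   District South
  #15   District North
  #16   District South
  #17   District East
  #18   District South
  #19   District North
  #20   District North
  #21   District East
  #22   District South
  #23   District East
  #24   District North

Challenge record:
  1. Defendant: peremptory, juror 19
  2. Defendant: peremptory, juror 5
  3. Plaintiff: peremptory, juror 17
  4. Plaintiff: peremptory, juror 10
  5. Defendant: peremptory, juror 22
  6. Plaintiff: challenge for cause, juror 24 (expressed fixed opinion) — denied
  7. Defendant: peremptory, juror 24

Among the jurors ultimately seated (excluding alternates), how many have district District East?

2

Removed: #5, #10, #17, #19, #22, #24.
Seated jurors 1–9: #1, #2, #3, #4, #6, #7, #8, #9, #11 (alternates #12 not counted).
Of those, in District East: #2, #3 → 2.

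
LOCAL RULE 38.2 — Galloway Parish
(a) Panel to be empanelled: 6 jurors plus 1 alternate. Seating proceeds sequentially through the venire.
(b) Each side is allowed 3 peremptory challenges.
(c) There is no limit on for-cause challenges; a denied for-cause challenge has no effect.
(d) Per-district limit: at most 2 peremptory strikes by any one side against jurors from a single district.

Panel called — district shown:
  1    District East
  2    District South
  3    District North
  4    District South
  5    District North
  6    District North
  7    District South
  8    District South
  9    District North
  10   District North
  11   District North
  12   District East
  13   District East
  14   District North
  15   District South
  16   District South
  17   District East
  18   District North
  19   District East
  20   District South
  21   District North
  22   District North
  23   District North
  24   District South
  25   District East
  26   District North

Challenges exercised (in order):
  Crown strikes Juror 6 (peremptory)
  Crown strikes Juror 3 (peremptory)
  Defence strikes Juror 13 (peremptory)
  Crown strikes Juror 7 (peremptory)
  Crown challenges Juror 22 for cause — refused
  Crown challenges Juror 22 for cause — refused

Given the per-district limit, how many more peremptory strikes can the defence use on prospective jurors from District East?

Defence peremptories so far: #13 — 1 of 3 used, 2 left overall.
Against District East: #13 — 1 used; per-district cap 2 leaves 1.
Binding limit: min(2, 1) = 1.

1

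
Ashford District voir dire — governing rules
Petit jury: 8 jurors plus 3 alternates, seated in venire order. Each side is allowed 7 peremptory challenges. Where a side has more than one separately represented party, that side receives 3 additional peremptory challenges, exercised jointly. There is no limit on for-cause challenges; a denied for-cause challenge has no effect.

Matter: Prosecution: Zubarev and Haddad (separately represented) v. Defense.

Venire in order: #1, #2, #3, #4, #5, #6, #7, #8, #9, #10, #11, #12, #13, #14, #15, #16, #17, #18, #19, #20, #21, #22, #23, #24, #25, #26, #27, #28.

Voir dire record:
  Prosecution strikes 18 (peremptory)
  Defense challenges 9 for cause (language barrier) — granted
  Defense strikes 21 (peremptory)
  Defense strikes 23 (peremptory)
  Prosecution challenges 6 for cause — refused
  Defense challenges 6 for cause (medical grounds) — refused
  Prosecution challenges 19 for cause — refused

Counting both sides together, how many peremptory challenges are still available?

14

Prosecution allotment: 7 base + 3 multi-party = 10. Defense allotment: 7.
Prosecution peremptories used: #18 — 1 (for-cause on #6, #19 don't count).
Defense peremptories used: #21, #23 — 2 (for-cause on #9, #6 don't count).
Remaining: (10 − 1) + (7 − 2) = 14.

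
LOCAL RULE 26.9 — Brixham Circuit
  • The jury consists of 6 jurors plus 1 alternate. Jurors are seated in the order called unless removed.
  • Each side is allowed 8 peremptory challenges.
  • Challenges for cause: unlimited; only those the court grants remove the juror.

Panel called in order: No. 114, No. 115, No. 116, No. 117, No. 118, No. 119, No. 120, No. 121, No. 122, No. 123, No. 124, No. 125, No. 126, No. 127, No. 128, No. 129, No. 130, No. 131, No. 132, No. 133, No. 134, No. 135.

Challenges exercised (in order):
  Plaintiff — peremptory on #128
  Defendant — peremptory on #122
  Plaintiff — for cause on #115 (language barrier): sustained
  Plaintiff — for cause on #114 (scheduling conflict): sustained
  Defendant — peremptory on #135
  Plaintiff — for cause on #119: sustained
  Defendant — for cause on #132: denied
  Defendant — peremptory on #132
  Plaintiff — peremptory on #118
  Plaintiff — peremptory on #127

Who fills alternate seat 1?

Removed: #114, #115, #118, #119, #122, #127, #128, #132, #135.
Seating in order: seats 1–6 → #116, #117, #120, #121, #123, #124; alternates → #125.
So alternate 1 is #125.

125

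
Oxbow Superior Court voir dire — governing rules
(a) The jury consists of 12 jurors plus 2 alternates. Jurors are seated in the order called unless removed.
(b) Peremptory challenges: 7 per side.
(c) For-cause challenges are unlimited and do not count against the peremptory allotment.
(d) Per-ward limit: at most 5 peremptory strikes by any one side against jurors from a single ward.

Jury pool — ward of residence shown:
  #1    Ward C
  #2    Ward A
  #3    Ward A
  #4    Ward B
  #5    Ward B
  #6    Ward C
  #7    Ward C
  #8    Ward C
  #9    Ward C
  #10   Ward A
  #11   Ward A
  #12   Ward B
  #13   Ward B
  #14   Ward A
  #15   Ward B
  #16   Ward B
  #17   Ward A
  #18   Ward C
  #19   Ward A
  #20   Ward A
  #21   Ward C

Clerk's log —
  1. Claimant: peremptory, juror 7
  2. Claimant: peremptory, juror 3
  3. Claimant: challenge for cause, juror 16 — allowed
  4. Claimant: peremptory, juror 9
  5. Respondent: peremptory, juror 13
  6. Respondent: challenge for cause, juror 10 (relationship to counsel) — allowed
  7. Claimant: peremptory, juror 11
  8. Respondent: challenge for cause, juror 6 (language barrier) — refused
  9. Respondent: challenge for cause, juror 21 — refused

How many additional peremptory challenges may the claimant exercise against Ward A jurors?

Claimant peremptories so far: #7, #3, #9, #11 — 4 of 7 used, 3 left overall.
Against Ward A: #3, #11 — 2 used; per-ward cap 5 leaves 3.
Binding limit: min(3, 3) = 3.

3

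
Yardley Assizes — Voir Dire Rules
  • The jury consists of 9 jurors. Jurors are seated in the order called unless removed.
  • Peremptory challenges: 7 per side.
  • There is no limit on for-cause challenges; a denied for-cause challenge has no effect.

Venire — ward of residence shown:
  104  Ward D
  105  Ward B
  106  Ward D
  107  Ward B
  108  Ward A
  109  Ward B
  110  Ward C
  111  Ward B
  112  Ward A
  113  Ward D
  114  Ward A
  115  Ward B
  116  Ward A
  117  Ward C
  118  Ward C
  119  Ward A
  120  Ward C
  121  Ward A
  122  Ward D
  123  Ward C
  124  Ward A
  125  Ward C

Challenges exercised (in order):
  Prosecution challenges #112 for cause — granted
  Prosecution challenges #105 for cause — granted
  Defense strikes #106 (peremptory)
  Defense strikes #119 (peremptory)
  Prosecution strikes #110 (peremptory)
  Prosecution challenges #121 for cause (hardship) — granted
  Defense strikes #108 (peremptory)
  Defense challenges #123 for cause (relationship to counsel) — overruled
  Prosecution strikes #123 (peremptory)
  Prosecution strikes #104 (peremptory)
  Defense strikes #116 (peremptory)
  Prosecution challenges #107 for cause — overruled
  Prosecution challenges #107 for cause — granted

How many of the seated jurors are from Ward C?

Removed: #104, #105, #106, #107, #108, #110, #112, #116, #119, #121, #123.
Seated jurors 1–9: #109, #111, #113, #114, #115, #117, #118, #120, #122.
Of those, in Ward C: #117, #118, #120 → 3.

3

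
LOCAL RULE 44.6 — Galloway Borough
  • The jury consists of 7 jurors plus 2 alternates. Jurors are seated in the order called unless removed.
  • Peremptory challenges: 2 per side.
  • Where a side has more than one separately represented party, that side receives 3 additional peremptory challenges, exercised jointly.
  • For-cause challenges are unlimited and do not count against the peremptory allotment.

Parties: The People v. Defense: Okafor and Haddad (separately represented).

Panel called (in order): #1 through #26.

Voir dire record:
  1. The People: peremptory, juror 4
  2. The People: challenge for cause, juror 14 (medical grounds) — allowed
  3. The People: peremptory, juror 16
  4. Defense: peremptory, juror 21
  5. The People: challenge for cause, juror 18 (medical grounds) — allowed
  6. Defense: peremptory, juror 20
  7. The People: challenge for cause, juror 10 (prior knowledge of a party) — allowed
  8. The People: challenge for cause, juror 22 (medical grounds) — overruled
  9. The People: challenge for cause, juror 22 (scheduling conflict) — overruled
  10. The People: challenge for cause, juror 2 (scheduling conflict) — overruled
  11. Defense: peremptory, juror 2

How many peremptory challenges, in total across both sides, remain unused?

2

The People allotment: 2. Defense allotment: 2 base + 3 multi-party = 5.
The People peremptories used: #4, #16 — 2 (for-cause on #14, #18, #10, #22, #22, #2 don't count).
Defense peremptories used: #21, #20, #2 — 3.
Remaining: (2 − 2) + (5 − 3) = 2.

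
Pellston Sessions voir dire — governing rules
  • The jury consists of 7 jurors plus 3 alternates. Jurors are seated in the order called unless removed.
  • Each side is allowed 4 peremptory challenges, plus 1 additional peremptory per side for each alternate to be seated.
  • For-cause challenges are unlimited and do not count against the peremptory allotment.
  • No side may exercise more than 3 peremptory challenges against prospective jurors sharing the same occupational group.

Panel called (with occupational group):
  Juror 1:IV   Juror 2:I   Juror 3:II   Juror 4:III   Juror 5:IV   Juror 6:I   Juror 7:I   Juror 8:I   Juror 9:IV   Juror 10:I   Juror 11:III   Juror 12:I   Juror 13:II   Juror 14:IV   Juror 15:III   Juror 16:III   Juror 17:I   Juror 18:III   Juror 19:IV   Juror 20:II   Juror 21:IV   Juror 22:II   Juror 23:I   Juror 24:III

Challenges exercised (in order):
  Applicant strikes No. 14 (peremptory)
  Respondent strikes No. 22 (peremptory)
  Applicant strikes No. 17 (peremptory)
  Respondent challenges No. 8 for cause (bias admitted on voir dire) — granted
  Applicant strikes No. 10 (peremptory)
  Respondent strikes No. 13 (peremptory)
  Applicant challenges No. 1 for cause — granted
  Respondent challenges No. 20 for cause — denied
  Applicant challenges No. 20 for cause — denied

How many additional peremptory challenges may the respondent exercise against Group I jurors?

Respondent peremptories so far: #22, #13 — 2 of 7 used, 5 left overall.
Against Group I: none yet — per-group cap 3 leaves 3.
Binding limit: min(5, 3) = 3.

3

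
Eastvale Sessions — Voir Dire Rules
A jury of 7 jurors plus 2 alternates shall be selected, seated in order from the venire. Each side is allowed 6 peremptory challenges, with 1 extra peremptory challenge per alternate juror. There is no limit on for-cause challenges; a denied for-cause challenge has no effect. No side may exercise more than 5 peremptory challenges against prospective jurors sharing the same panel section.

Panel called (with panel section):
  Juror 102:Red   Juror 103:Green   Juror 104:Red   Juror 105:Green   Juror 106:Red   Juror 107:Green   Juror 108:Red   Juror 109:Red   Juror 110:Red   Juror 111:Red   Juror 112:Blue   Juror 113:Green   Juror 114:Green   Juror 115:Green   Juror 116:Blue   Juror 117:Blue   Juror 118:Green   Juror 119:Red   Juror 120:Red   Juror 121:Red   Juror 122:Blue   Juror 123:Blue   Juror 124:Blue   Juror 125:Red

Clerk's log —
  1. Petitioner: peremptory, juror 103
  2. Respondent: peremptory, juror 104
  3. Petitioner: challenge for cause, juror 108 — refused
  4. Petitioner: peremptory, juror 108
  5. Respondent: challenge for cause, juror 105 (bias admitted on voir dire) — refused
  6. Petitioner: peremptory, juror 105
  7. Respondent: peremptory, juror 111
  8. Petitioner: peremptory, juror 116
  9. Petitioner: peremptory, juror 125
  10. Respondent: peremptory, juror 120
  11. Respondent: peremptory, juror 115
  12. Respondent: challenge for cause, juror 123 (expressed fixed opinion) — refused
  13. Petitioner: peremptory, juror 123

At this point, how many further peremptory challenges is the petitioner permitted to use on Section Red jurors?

2

Petitioner peremptories so far: #103, #108, #105, #116, #125, #123 — 6 of 8 used, 2 left overall.
Against Section Red: #108, #125 — 2 used; per-section cap 5 leaves 3.
Binding limit: min(2, 3) = 2.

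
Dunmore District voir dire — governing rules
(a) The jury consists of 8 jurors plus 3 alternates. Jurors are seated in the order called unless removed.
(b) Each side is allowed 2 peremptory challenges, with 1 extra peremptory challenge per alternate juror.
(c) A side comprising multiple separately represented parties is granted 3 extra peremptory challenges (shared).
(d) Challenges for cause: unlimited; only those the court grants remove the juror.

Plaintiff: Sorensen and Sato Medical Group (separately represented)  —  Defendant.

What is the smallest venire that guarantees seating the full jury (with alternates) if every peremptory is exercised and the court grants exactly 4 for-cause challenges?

28

Seats to fill: 8 + 3 alternates = 11.
Peremptories — Plaintiff: 2 + 1×3 + 3 = 8; Defendant: 2 + 1×3 = 5; total 13.
For-cause removals: 4.
Minimum venire: 11 + 13 + 4 = 28.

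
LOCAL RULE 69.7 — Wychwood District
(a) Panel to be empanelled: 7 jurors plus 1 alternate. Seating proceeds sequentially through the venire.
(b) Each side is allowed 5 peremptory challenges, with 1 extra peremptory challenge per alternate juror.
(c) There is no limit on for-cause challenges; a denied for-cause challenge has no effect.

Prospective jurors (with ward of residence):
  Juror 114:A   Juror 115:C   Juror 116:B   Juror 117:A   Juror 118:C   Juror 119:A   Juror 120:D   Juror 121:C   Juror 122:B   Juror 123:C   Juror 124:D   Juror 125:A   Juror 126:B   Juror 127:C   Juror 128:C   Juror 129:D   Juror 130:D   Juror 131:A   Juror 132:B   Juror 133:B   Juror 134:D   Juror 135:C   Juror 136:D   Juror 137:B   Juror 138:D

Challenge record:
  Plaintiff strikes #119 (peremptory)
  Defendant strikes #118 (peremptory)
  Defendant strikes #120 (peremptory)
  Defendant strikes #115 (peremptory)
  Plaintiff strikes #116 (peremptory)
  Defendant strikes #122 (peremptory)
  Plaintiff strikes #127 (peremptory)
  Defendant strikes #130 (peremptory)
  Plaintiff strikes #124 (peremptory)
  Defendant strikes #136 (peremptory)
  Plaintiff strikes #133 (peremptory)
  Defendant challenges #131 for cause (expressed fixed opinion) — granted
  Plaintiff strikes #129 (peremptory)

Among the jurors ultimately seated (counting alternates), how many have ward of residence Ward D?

0

Removed: #115, #116, #118, #119, #120, #122, #124, #127, #129, #130, #131, #133, #136.
Seated (8 incl. alternates): #114, #117, #121, #123, #125, #126, #128, #132.
None of those are in Ward D → 0.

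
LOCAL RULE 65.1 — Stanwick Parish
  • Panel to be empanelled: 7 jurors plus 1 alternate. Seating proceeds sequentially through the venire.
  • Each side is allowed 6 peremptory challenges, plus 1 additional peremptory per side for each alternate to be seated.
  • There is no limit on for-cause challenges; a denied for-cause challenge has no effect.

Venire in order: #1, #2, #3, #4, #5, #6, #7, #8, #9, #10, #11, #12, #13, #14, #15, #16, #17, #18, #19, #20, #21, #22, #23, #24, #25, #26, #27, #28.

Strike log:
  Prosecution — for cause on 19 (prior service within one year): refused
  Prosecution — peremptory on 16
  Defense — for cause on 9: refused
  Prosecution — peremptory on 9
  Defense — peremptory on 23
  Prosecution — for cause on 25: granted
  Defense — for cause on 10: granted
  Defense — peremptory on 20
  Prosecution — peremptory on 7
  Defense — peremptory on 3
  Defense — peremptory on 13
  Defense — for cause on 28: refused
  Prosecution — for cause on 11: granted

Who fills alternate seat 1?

Removed: #3, #7, #9, #10, #11, #13, #16, #20, #23, #25. (#19, #28 stay — for-cause denied.)
Seating in order: seats 1–7 → #1, #2, #4, #5, #6, #8, #12; alternates → #14.
So alternate 1 is #14.

14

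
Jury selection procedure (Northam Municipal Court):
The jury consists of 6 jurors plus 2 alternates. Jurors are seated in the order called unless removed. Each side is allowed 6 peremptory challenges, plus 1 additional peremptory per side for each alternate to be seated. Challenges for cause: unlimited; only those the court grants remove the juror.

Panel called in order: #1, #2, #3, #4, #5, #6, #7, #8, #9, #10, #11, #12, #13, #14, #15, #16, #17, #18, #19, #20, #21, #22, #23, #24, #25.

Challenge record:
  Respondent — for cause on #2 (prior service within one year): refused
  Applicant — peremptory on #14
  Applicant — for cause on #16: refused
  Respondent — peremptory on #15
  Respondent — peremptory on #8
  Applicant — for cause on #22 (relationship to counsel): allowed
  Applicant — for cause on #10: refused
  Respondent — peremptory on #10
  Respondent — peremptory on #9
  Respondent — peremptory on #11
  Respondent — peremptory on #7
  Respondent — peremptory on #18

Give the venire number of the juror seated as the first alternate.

Removed: #7, #8, #9, #10, #11, #14, #15, #18, #22. (#2, #16 stay — for-cause denied.)
Seating in order: seats 1–6 → #1, #2, #3, #4, #5, #6; alternates → #12, #13.
So alternate 1 is #12.

12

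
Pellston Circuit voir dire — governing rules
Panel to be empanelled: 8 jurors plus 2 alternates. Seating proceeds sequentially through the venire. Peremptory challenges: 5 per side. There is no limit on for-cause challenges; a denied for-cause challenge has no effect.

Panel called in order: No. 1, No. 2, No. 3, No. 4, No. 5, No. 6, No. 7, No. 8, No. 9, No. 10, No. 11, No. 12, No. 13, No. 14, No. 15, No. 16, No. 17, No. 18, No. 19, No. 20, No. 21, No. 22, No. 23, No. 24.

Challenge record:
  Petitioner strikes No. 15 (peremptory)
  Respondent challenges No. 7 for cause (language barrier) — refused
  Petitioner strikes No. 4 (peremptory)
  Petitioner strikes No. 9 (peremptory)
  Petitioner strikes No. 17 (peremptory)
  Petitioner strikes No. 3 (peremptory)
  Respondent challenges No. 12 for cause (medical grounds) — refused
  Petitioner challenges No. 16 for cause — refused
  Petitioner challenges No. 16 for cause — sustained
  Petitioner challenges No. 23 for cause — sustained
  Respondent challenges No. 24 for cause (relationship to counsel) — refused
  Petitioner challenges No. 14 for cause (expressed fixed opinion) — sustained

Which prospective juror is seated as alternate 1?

12

Removed: #3, #4, #9, #14, #15, #16, #17, #23. (#7, #12, #24 stay — for-cause denied.)
Seating in order: seats 1–8 → #1, #2, #5, #6, #7, #8, #10, #11; alternates → #12, #13.
So alternate 1 is #12.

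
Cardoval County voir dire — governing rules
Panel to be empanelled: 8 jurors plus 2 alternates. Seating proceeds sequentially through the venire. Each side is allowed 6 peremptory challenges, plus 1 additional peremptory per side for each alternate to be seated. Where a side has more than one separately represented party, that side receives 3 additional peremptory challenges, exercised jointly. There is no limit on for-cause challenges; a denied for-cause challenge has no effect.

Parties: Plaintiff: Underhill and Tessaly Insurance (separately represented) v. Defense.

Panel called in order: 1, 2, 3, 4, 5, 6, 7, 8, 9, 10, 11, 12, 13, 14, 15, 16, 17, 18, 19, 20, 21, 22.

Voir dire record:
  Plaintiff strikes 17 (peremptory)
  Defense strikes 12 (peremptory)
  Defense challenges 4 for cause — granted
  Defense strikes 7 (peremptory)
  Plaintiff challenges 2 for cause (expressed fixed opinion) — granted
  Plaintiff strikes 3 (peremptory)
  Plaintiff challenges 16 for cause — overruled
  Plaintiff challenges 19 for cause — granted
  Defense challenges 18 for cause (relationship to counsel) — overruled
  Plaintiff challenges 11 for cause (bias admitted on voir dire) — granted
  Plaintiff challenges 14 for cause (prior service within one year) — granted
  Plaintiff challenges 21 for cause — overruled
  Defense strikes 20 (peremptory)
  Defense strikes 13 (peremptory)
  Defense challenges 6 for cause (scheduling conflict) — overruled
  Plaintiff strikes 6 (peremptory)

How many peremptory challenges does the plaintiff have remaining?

8

Plaintiff allotment: 6 base + 1 × 2 alternates + 3 multi-party = 11.
Plaintiff peremptories used: #17, #3, #6 — 3 (for-cause on #2, #16, #19, #11, #14, #21 don't count).
Remaining: 11 − 3 = 8.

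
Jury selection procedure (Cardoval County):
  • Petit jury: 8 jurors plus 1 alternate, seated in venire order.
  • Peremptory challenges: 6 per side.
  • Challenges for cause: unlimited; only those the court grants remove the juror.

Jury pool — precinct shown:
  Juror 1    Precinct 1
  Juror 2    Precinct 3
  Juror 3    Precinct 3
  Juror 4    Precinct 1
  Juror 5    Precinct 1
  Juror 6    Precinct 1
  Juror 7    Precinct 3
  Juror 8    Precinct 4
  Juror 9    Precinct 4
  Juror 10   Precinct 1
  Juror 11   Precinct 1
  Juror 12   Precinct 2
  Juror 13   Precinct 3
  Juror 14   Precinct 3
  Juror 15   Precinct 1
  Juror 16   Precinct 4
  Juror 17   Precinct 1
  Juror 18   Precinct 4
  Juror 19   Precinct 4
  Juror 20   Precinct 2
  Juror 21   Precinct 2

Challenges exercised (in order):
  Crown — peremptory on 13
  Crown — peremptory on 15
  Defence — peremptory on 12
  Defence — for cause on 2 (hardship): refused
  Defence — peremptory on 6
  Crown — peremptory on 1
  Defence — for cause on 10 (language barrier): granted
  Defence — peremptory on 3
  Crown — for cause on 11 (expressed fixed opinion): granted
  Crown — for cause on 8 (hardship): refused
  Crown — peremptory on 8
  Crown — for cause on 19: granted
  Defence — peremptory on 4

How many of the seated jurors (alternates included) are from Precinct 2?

1

Removed: #1, #3, #4, #6, #8, #10, #11, #12, #13, #15, #19.
Seated (9 incl. alternates): #2, #5, #7, #9, #14, #16, #17, #18, #20.
Of those, in Precinct 2: #20 → 1.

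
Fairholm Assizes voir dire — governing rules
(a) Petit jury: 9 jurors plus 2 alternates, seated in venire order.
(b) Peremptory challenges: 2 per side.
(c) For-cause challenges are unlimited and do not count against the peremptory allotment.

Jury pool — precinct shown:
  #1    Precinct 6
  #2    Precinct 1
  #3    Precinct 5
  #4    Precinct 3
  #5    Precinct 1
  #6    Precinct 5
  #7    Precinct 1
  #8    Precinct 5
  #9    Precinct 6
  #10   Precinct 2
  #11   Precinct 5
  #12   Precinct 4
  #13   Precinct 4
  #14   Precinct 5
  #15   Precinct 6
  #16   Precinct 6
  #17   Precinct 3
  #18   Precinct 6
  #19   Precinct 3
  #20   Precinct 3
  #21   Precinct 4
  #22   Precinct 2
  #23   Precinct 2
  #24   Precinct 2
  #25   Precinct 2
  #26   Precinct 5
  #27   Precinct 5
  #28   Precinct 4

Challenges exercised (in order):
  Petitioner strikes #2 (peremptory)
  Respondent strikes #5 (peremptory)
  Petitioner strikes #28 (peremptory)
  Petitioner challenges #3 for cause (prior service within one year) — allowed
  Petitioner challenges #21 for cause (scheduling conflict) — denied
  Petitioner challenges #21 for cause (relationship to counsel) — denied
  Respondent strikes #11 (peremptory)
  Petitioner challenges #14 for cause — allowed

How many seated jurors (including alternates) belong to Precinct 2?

Removed: #2, #3, #5, #11, #14, #28.
Seated (11 incl. alternates): #1, #4, #6, #7, #8, #9, #10, #12, #13, #15, #16.
Of those, in Precinct 2: #10 → 1.

1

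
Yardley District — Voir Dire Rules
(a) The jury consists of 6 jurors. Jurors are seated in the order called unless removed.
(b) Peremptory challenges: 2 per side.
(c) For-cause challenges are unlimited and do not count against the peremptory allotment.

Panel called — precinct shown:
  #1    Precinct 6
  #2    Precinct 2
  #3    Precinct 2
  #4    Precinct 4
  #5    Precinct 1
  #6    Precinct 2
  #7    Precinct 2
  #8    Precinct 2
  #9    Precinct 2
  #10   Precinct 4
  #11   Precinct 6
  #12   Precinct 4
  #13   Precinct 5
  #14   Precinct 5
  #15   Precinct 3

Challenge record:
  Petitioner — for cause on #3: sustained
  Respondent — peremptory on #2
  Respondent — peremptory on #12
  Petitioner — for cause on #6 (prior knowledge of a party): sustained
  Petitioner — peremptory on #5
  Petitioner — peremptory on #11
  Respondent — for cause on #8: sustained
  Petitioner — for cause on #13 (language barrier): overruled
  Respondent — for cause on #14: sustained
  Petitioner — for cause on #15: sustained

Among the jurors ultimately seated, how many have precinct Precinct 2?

Removed: #2, #3, #5, #6, #8, #11, #12, #14, #15.
Seated jurors 1–6: #1, #4, #7, #9, #10, #13.
Of those, in Precinct 2: #7, #9 → 2.

2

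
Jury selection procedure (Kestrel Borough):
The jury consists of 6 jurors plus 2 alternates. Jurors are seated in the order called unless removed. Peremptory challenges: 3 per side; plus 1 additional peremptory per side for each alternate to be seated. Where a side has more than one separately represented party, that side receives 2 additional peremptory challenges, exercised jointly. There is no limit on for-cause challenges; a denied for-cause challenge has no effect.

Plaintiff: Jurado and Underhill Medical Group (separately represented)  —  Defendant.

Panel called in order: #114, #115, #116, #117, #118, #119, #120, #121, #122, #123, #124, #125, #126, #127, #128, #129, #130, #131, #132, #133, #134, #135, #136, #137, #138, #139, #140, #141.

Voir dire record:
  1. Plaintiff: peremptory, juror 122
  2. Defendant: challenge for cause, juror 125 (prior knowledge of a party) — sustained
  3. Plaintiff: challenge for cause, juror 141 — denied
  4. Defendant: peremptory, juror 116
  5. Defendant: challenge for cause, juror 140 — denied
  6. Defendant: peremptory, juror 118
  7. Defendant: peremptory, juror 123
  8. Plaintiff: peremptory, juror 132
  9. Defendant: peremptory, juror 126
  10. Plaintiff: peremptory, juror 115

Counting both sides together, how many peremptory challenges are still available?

Plaintiff allotment: 3 base + 1 × 2 alternates + 2 multi-party = 7. Defendant allotment: 3 base + 1 × 2 alternates = 5.
Plaintiff peremptories used: #122, #132, #115 — 3 (the for-cause on #141 doesn't count).
Defendant peremptories used: #116, #118, #123, #126 — 4 (for-cause on #125, #140 don't count).
Remaining: (7 − 3) + (5 − 4) = 5.

5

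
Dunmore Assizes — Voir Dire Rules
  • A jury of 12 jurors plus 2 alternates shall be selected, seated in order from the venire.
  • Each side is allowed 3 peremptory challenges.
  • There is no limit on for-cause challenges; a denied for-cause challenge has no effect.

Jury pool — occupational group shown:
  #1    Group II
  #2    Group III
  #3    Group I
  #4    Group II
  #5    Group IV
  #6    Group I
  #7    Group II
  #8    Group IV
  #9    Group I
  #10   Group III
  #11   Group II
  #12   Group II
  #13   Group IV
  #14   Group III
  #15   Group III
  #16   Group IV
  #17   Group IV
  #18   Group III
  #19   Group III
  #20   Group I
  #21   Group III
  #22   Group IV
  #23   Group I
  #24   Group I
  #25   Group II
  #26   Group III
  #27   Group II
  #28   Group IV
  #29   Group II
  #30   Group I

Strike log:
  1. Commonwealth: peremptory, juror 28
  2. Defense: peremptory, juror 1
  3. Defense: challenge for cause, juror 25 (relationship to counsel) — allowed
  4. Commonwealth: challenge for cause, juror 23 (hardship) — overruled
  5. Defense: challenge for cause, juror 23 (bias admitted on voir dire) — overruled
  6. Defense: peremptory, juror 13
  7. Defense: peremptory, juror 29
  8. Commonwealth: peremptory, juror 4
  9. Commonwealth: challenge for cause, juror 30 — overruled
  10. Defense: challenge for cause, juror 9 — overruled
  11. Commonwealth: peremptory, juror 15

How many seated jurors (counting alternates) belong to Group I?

3

Removed: #1, #4, #13, #15, #25, #28, #29.
Seated (14 incl. alternates): #2, #3, #5, #6, #7, #8, #9, #10, #11, #12, #14, #16, #17, #18.
Of those, in Group I: #3, #6, #9 → 3.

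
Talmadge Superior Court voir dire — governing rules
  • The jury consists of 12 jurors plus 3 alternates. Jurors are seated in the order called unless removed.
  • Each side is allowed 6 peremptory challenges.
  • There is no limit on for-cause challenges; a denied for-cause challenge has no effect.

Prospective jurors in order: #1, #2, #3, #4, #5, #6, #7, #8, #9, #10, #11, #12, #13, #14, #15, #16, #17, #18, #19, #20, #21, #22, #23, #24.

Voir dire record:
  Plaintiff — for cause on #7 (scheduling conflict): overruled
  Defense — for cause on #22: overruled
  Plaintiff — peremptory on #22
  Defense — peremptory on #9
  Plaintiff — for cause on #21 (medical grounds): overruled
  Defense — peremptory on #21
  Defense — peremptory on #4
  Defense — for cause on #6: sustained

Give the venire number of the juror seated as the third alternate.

18

Removed: #4, #6, #9, #21, #22. (#7 stays — for-cause denied.)
Seating in order: seats 1–12 → #1, #2, #3, #5, #7, #8, #10, #11, #12, #13, #14, #15; alternates → #16, #17, #18.
So alternate 3 is #18.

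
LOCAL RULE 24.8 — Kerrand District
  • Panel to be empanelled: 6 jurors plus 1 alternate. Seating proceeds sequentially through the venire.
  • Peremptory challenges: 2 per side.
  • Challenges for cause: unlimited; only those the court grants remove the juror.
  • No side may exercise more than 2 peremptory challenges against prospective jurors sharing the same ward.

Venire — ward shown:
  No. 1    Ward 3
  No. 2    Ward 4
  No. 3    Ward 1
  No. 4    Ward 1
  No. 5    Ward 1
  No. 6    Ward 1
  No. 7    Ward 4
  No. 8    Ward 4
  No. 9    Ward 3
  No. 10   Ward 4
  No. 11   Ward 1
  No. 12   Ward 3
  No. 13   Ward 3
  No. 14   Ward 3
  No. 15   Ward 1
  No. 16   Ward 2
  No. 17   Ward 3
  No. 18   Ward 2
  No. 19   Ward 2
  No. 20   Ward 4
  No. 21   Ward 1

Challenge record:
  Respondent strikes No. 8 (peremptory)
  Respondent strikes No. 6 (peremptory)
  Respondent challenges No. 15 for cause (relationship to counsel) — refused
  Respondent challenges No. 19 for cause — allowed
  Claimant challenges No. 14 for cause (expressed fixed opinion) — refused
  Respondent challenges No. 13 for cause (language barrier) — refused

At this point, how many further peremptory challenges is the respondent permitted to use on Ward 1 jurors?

Respondent peremptories so far: #8, #6 — 2 of 2 used, 0 left overall.
Against Ward 1: #6 — 1 used; per-ward cap 2 leaves 1.
Binding limit: min(0, 1) = 0.

0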